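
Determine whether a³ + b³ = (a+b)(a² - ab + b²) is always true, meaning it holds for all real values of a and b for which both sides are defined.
Claim: a³ + b³ = (a+b)(a² - ab + b²).
Reasoning: Expand the right side: (a+b)(a² - ab + b²) = a³ - a²b + ab² + a²b - ab² + b³ = a³ + b³ (the middle terms cancel in pairs).
So the two sides agree for all real values of a and b for which both sides are defined.

Conclusion: Yes, this is an identity.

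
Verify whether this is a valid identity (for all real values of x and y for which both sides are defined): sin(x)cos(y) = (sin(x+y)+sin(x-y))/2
Claim: sin(x)cos(y) = (sin(x+y)+sin(x-y))/2.
Reasoning: sin(x+y) = sin(x)cos(y) + cos(x)sin(y) and sin(x-y) = sin(x)cos(y) - cos(x)sin(y). Adding, sin(x+y) + sin(x-y) = 2sin(x)cos(y); divide by 2.
So the two sides agree for all real values of x and y for which both sides are defined.

Conclusion: Yes, this is an identity.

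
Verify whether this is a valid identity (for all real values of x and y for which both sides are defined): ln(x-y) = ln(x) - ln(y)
No, this is NOT an identity.

Claim: ln(x-y) = ln(x) - ln(y).
Test a specific point where both sides are defined: x = 1, y = 1/2.
LHS = ln(x-y) ≈ -0.6931
RHS = ln(x) - ln(y) ≈ 0.6931
Since -0.6931 ≠ 0.6931, the equation fails at this point, so it cannot hold for all real values of x and y for which both sides are defined.
ln(x) - ln(y) = ln(x/y), not ln(x-y).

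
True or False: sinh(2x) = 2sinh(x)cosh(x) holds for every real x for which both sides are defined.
Claim: sinh(2x) = 2sinh(x)cosh(x).
Reasoning: 2sinh(x)cosh(x) = 2 · (e^x - e^-x)/2 · (e^x + e^-x)/2 = (e^(2x) - e^(-2x))/2 = sinh(2x).
So the two sides agree for every real x for which both sides are defined.

Conclusion: True.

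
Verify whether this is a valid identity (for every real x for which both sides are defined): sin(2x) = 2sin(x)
Claim: sin(2x) = 2sin(x).
Test a specific point where both sides are defined: x = 2π/3.
LHS = sin(2x) ≈ -0.8660
RHS = 2sin(x) ≈ 1.7321
Since -0.8660 ≠ 1.7321, the equation fails at this point, so it cannot hold for every real x for which both sides are defined.
The correct double-angle formula is sin(2x) = 2sin(x)cos(x).

Conclusion: No, this is NOT an identity.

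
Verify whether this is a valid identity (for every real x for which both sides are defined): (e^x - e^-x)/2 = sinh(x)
Claim: (e^x - e^-x)/2 = sinh(x).
Reasoning: This is exactly the definition of the hyperbolic sine: sinh(x) := (e^x - e^-x)/2.
So the two sides agree for every real x for which both sides are defined.

Conclusion: Yes, this is an identity.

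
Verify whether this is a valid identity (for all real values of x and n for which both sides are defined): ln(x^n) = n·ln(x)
Yes, this is an identity.

Claim: ln(x^n) = n·ln(x).
Reasoning: The right side requires x > 0. For x > 0, x^n = (e^(ln x))^n = e^(n·ln x), so taking ln of both sides gives ln(x^n) = n·ln(x).
So the two sides agree for all real values of x and n for which both sides are defined.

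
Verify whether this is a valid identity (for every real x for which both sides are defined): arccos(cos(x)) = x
No, this is NOT an identity.

Claim: arccos(cos(x)) = x.
Test a specific point where both sides are defined: x = -π/4.
LHS = arccos(cos(x)) ≈ 0.7854
RHS = x ≈ -0.7854
Since 0.7854 ≠ -0.7854, the equation fails at this point, so it cannot hold for every real x for which both sides are defined.
arccos only returns values in [0, π], so arccos(cos(x)) = x holds only for x in that interval, not for all real x.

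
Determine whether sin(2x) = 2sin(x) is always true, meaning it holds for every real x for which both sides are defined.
No, this is NOT an identity.

Claim: sin(2x) = 2sin(x).
Test a specific point where both sides are defined: x = -π/2.
LHS = sin(2x) ≈ 0.0000
RHS = 2sin(x) ≈ -2.0000
Since 0.0000 ≠ -2.0000, the equation fails at this point, so it cannot hold for every real x for which both sides are defined.
The correct double-angle formula is sin(2x) = 2sin(x)cos(x).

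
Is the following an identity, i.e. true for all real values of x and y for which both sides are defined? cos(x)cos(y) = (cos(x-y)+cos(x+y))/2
Yes, this is an identity.

Claim: cos(x)cos(y) = (cos(x-y)+cos(x+y))/2.
Reasoning: cos(x-y) = cos(x)cos(y) + sin(x)sin(y) and cos(x+y) = cos(x)cos(y) - sin(x)sin(y). Adding, cos(x-y) + cos(x+y) = 2cos(x)cos(y); divide by 2.
So the two sides agree for all real values of x and y for which both sides are defined.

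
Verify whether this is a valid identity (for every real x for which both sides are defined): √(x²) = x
No, this is NOT an identity.

Claim: √(x²) = x.
Test a specific point where both sides are defined: x = -1.
LHS = √(x²) ≈ 1.0000
RHS = x ≈ -1.0000
Since 1.0000 ≠ -1.0000, the equation fails at this point, so it cannot hold for every real x for which both sides are defined.
√(x²) = |x|, which differs from x whenever x < 0 (both sides are defined for every real x).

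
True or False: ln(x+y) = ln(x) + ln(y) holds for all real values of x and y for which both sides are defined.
Claim: ln(x+y) = ln(x) + ln(y).
Test a specific point where both sides are defined: x = 2, y = 5.
LHS = ln(x+y) ≈ 1.9459
RHS = ln(x) + ln(y) ≈ 2.3026
Since 1.9459 ≠ 2.3026, the equation fails at this point, so it cannot hold for all real values of x and y for which both sides are defined.
ln(x) + ln(y) = ln(xy), not ln(x+y).

Conclusion: False.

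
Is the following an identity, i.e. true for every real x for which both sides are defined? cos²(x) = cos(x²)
Claim: cos²(x) = cos(x²).
Test a specific point where both sides are defined: x = -π/3.
LHS = cos²(x) ≈ 0.2500
RHS = cos(x²) ≈ 0.4566
Since 0.2500 ≠ 0.4566, the equation fails at this point, so it cannot hold for every real x for which both sides are defined.
cos²(x) means (cos x)², squaring the output; cos(x²) squares the input. These are different functions.

Conclusion: No, this is NOT an identity.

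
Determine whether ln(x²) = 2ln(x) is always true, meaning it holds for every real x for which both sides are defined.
Claim: ln(x²) = 2ln(x).
Reasoning: The right side requires x > 0. For x > 0, x² = (e^(ln x))² = e^(2ln x), so ln(x²) = 2ln(x). (For x < 0 the right side is undefined, so those values are outside the claim.)
So the two sides agree for every real x for which both sides are defined.

Conclusion: Yes, this is an identity.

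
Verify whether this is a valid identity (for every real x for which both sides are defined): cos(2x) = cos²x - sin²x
Yes, this is an identity.

Claim: cos(2x) = cos²x - sin²x.
Reasoning: Put y = x in the addition formula cos(x+y) = cos(x)cos(y) - sin(x)sin(y): cos(2x) = cos²x - sin²x.
So the two sides agree for every real x for which both sides are defined.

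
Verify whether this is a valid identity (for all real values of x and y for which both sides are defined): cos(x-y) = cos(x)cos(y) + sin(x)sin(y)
Claim: cos(x-y) = cos(x)cos(y) + sin(x)sin(y).
Reasoning: Replace y by -y in cos(x+y) = cos(x)cos(y) - sin(x)sin(y) and use cos(-y) = cos(y), sin(-y) = -sin(y): cos(x-y) = cos(x)cos(y) + sin(x)sin(y).
So the two sides agree for all real values of x and y for which both sides are defined.

Conclusion: Yes, this is an identity.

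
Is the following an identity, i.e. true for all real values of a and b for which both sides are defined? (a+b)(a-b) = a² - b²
Yes, this is an identity.

Claim: (a+b)(a-b) = a² - b².
Reasoning: Expand: (a+b)(a-b) = a² - ab + ba - b² = a² - b² (the cross terms cancel).
So the two sides agree for all real values of a and b for which both sides are defined.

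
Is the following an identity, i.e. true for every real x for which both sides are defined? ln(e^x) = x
Yes, this is an identity.

Claim: ln(e^x) = x.
Reasoning: ln is the inverse of the exponential: ln(e^x) asks for the exponent p with e^p = e^x, and since e^p is one-to-one that exponent is p = x.
So the two sides agree for every real x for which both sides are defined.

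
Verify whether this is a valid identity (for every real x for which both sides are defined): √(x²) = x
Claim: √(x²) = x.
Test a specific point where both sides are defined: x = -3.
LHS = √(x²) ≈ 3.0000
RHS = x ≈ -3.0000
Since 3.0000 ≠ -3.0000, the equation fails at this point, so it cannot hold for every real x for which both sides are defined.
√(x²) = |x|, which differs from x whenever x < 0 (both sides are defined for every real x).

Conclusion: No, this is NOT an identity.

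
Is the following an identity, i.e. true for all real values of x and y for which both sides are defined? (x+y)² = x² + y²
No, this is NOT an identity.

Claim: (x+y)² = x² + y².
Test a specific point where both sides are defined: x = 2, y = -1.
LHS = (x+y)² ≈ 1.0000
RHS = x² + y² ≈ 5.0000
Since 1.0000 ≠ 5.0000, the equation fails at this point, so it cannot hold for all real values of x and y for which both sides are defined.
The correct expansion is (x+y)² = x² + 2xy + y²; the cross term 2xy is missing.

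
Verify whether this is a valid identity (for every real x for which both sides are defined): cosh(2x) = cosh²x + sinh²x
Yes, this is an identity.

Claim: cosh(2x) = cosh²x + sinh²x.
Reasoning: cosh²x = (e^(2x) + 2 + e^(-2x))/4 and sinh²x = (e^(2x) - 2 + e^(-2x))/4. Adding gives (2e^(2x) + 2e^(-2x))/4 = (e^(2x) + e^(-2x))/2 = cosh(2x).
So the two sides agree for every real x for which both sides are defined.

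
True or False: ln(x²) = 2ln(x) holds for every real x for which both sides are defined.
Claim: ln(x²) = 2ln(x).
Reasoning: The right side requires x > 0. For x > 0, x² = (e^(ln x))² = e^(2ln x), so ln(x²) = 2ln(x). (For x < 0 the right side is undefined, so those values are outside the claim.)
So the two sides agree for every real x for which both sides are defined.

Conclusion: True.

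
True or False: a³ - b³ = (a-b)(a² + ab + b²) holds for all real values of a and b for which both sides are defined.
True.

Claim: a³ - b³ = (a-b)(a² + ab + b²).
Reasoning: Expand the right side: (a-b)(a² + ab + b²) = a³ + a²b + ab² - a²b - ab² - b³ = a³ - b³ (the middle terms cancel in pairs).
So the two sides agree for all real values of a and b for which both sides are defined.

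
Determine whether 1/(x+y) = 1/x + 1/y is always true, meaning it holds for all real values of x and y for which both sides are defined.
Claim: 1/(x+y) = 1/x + 1/y.
Test a specific point where both sides are defined: x = -3, y = 3/2.
LHS = 1/(x+y) ≈ -0.6667
RHS = 1/x + 1/y ≈ 0.3333
Since -0.6667 ≠ 0.3333, the equation fails at this point, so it cannot hold for all real values of x and y for which both sides are defined.
1/x + 1/y = (x+y)/(xy), which is not 1/(x+y).

Conclusion: No, this is NOT an identity.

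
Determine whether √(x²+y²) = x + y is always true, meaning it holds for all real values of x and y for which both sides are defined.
Claim: √(x²+y²) = x + y.
Test a specific point where both sides are defined: x = 5, y = -1.
LHS = √(x²+y²) ≈ 5.0990
RHS = x + y ≈ 4.0000
Since 5.0990 ≠ 4.0000, the equation fails at this point, so it cannot hold for all real values of x and y for which both sides are defined.
(x+y)² = x² + 2xy + y², not x² + y², so the square root does not split this way.

Conclusion: No, this is NOT an identity.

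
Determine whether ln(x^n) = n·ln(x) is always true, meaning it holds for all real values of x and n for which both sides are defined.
Claim: ln(x^n) = n·ln(x).
Reasoning: The right side requires x > 0. For x > 0, x^n = (e^(ln x))^n = e^(n·ln x), so taking ln of both sides gives ln(x^n) = n·ln(x).
So the two sides agree for all real values of x and n for which both sides are defined.

Conclusion: Yes, this is an identity.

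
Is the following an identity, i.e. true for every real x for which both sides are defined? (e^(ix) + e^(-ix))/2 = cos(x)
Claim: (e^(ix) + e^(-ix))/2 = cos(x).
Reasoning: By Euler's formula e^(ix) = cos(x) + i·sin(x) and e^(-ix) = cos(x) - i·sin(x). Adding cancels the sine terms: e^(ix) + e^(-ix) = 2cos(x); divide by 2.
So the two sides agree for every real x for which both sides are defined.

Conclusion: Yes, this is an identity.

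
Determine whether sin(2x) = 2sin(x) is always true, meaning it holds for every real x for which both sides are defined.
Claim: sin(2x) = 2sin(x).
Test a specific point where both sides are defined: x = -π/6.
LHS = sin(2x) ≈ -0.8660
RHS = 2sin(x) ≈ -1.0000
Since -0.8660 ≠ -1.0000, the equation fails at this point, so it cannot hold for every real x for which both sides are defined.
The correct double-angle formula is sin(2x) = 2sin(x)cos(x).

Conclusion: No, this is NOT an identity.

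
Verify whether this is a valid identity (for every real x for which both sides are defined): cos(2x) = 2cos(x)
Claim: cos(2x) = 2cos(x).
Test a specific point where both sides are defined: x = -π/3.
LHS = cos(2x) ≈ -0.5000
RHS = 2cos(x) ≈ 1.0000
Since -0.5000 ≠ 1.0000, the equation fails at this point, so it cannot hold for every real x for which both sides are defined.
The correct double-angle formula is cos(2x) = cos²x - sin²x.

Conclusion: No, this is NOT an identity.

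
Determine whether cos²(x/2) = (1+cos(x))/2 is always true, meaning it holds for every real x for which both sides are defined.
Claim: cos²(x/2) = (1+cos(x))/2.
Reasoning: Use cos(2θ) = 2cos²θ - 1 with θ = x/2: cos(x) = 2cos²(x/2) - 1. Solving for cos²(x/2) gives (1 + cos(x))/2.
So the two sides agree for every real x for which both sides are defined.

Conclusion: Yes, this is an identity.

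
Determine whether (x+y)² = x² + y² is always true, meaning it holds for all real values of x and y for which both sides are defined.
No, this is NOT an identity.

Claim: (x+y)² = x² + y².
Test a specific point where both sides are defined: x = 3, y = 1.
LHS = (x+y)² ≈ 16.0000
RHS = x² + y² ≈ 10.0000
Since 16.0000 ≠ 10.0000, the equation fails at this point, so it cannot hold for all real values of x and y for which both sides are defined.
The correct expansion is (x+y)² = x² + 2xy + y²; the cross term 2xy is missing.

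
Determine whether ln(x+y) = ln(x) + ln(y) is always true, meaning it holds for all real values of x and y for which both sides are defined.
Claim: ln(x+y) = ln(x) + ln(y).
Test a specific point where both sides are defined: x = 1, y = 3.
LHS = ln(x+y) ≈ 1.3863
RHS = ln(x) + ln(y) ≈ 1.0986
Since 1.3863 ≠ 1.0986, the equation fails at this point, so it cannot hold for all real values of x and y for which both sides are defined.
ln(x) + ln(y) = ln(xy), not ln(x+y).

Conclusion: No, this is NOT an identity.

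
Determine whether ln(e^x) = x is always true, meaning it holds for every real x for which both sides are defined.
Yes, this is an identity.

Claim: ln(e^x) = x.
Reasoning: ln is the inverse of the exponential: ln(e^x) asks for the exponent p with e^p = e^x, and since e^p is one-to-one that exponent is p = x.
So the two sides agree for every real x for which both sides are defined.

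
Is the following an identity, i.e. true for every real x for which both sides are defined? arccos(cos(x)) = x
No, this is NOT an identity.

Claim: arccos(cos(x)) = x.
Test a specific point where both sides are defined: x = -π/6.
LHS = arccos(cos(x)) ≈ 0.5236
RHS = x ≈ -0.5236
Since 0.5236 ≠ -0.5236, the equation fails at this point, so it cannot hold for every real x for which both sides are defined.
arccos only returns values in [0, π], so arccos(cos(x)) = x holds only for x in that interval, not for all real x.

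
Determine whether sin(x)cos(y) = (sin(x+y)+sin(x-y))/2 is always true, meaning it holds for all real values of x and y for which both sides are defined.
Claim: sin(x)cos(y) = (sin(x+y)+sin(x-y))/2.
Reasoning: sin(x+y) = sin(x)cos(y) + cos(x)sin(y) and sin(x-y) = sin(x)cos(y) - cos(x)sin(y). Adding, sin(x+y) + sin(x-y) = 2sin(x)cos(y); divide by 2.
So the two sides agree for all real values of x and y for which both sides are defined.

Conclusion: Yes, this is an identity.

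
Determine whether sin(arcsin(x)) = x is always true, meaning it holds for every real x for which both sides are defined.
Yes, this is an identity.

Claim: sin(arcsin(x)) = x.
Reasoning: For -1 ≤ x ≤ 1 (where arcsin is defined), arcsin(x) is by definition an angle whose sine equals x. Taking the sine of that angle returns x. (Note the other order, arcsin(sin x) = x, is NOT an identity.)
So the two sides agree for every real x for which both sides are defined.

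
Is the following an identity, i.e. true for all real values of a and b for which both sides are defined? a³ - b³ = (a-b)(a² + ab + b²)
Yes, this is an identity.

Claim: a³ - b³ = (a-b)(a² + ab + b²).
Reasoning: Expand the right side: (a-b)(a² + ab + b²) = a³ + a²b + ab² - a²b - ab² - b³ = a³ - b³ (the middle terms cancel in pairs).
So the two sides agree for all real values of a and b for which both sides are defined.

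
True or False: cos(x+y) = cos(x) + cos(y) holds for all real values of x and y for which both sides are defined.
Claim: cos(x+y) = cos(x) + cos(y).
Test a specific point where both sides are defined: x = -π/6, y = π/3.
LHS = cos(x+y) ≈ 0.8660
RHS = cos(x) + cos(y) ≈ 1.3660
Since 0.8660 ≠ 1.3660, the equation fails at this point, so it cannot hold for all real values of x and y for which both sides are defined.
The correct expansion is cos(x+y) = cos(x)cos(y) - sin(x)sin(y); cosine is not additive.

Conclusion: False.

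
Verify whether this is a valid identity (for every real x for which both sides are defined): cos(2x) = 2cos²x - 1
Claim: cos(2x) = 2cos²x - 1.
Reasoning: cos(2x) = cos²x - sin²x. Replace sin²x by 1 - cos²x: cos²x - (1 - cos²x) = 2cos²x - 1.
So the two sides agree for every real x for which both sides are defined.

Conclusion: Yes, this is an identity.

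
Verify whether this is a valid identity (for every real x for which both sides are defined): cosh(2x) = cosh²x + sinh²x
Claim: cosh(2x) = cosh²x + sinh²x.
Reasoning: cosh²x = (e^(2x) + 2 + e^(-2x))/4 and sinh²x = (e^(2x) - 2 + e^(-2x))/4. Adding gives (2e^(2x) + 2e^(-2x))/4 = (e^(2x) + e^(-2x))/2 = cosh(2x).
So the two sides agree for every real x for which both sides are defined.

Conclusion: Yes, this is an identity.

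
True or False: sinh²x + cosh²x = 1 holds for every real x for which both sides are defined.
Claim: sinh²x + cosh²x = 1.
Test a specific point where both sides are defined: x = -3.
LHS = sinh²x + cosh²x ≈ 201.7156
RHS = 1 ≈ 1.0000
Since 201.7156 ≠ 1.0000, the equation fails at this point, so it cannot hold for every real x for which both sides are defined.
The correct hyperbolic identity is cosh²x - sinh²x = 1 (a difference); the sum sinh²x + cosh²x equals cosh(2x).

Conclusion: False.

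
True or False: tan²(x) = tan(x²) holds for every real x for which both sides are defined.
Claim: tan²(x) = tan(x²).
Test a specific point where both sides are defined: x = -π/6.
LHS = tan²(x) ≈ 0.3333
RHS = tan(x²) ≈ 0.2812
Since 0.3333 ≠ 0.2812, the equation fails at this point, so it cannot hold for every real x for which both sides are defined.
tan²(x) means (tan x)², squaring the output; tan(x²) squares the input. These are different functions.

Conclusion: False.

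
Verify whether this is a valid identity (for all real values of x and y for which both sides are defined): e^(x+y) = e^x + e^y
No, this is NOT an identity.

Claim: e^(x+y) = e^x + e^y.
Test a specific point where both sides are defined: x = 2, y = -2.
LHS = e^(x+y) ≈ 1.0000
RHS = e^x + e^y ≈ 7.5244
Since 1.0000 ≠ 7.5244, the equation fails at this point, so it cannot hold for all real values of x and y for which both sides are defined.
The correct rule is e^(x+y) = e^x · e^y (a product, not a sum).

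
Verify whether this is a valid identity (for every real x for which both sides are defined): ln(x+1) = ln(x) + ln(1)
Claim: ln(x+1) = ln(x) + ln(1).
Test a specific point where both sides are defined: x = 1/2.
LHS = ln(x+1) ≈ 0.4055
RHS = ln(x) + ln(1) ≈ -0.6931
Since 0.4055 ≠ -0.6931, the equation fails at this point, so it cannot hold for every real x for which both sides are defined.
ln(1) = 0, so the right side is just ln(x), which differs from ln(x+1).

Conclusion: No, this is NOT an identity.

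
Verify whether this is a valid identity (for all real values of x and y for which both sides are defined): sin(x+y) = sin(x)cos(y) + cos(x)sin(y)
Claim: sin(x+y) = sin(x)cos(y) + cos(x)sin(y).
Reasoning: By Euler's formula e^(i(x+y)) = e^(ix)·e^(iy) = (cos x + i·sin x)(cos y + i·sin y). The imaginary part of the left side is sin(x+y); the imaginary part of the product is sin(x)cos(y) + cos(x)sin(y).
So the two sides agree for all real values of x and y for which both sides are defined.

Conclusion: Yes, this is an identity.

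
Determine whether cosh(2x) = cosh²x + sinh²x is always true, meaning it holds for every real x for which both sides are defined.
Yes, this is an identity.

Claim: cosh(2x) = cosh²x + sinh²x.
Reasoning: cosh²x = (e^(2x) + 2 + e^(-2x))/4 and sinh²x = (e^(2x) - 2 + e^(-2x))/4. Adding gives (2e^(2x) + 2e^(-2x))/4 = (e^(2x) + e^(-2x))/2 = cosh(2x).
So the two sides agree for every real x for which both sides are defined.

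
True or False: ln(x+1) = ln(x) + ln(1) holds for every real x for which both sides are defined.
False.

Claim: ln(x+1) = ln(x) + ln(1).
Test a specific point where both sides are defined: x = 2.
LHS = ln(x+1) ≈ 1.0986
RHS = ln(x) + ln(1) ≈ 0.6931
Since 1.0986 ≠ 0.6931, the equation fails at this point, so it cannot hold for every real x for which both sides are defined.
ln(1) = 0, so the right side is just ln(x), which differs from ln(x+1).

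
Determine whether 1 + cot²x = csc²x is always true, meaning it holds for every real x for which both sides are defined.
Yes, this is an identity.

Claim: 1 + cot²x = csc²x.
Reasoning: Start from sin²x + cos²x = 1 and divide every term by sin²x (allowed wherever cot x and csc x are defined): 1 + cot²x = 1/sin²x = csc²x.
So the two sides agree for every real x for which both sides are defined.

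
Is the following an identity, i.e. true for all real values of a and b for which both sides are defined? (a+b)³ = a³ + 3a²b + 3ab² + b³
Yes, this is an identity.

Claim: (a+b)³ = a³ + 3a²b + 3ab² + b³.
Reasoning: (a+b)³ = (a+b)(a+b)² = (a+b)(a² + 2ab + b²) = a³ + 2a²b + ab² + a²b + 2ab² + b³ = a³ + 3a²b + 3ab² + b³.
So the two sides agree for all real values of a and b for which both sides are defined.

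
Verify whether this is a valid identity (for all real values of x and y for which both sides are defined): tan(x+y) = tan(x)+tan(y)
Claim: tan(x+y) = tan(x)+tan(y).
Test a specific point where both sides are defined: x = π/3, y = 3π/4.
LHS = tan(x+y) ≈ 0.2679
RHS = tan(x)+tan(y) ≈ 0.7321
Since 0.2679 ≠ 0.7321, the equation fails at this point, so it cannot hold for all real values of x and y for which both sides are defined.
The correct formula is tan(x+y) = (tan(x) + tan(y))/(1 - tan(x)tan(y)).

Conclusion: No, this is NOT an identity.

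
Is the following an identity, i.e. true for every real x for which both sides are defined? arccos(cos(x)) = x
Claim: arccos(cos(x)) = x.
Test a specific point where both sides are defined: x = -π/3.
LHS = arccos(cos(x)) ≈ 1.0472
RHS = x ≈ -1.0472
Since 1.0472 ≠ -1.0472, the equation fails at this point, so it cannot hold for every real x for which both sides are defined.
arccos only returns values in [0, π], so arccos(cos(x)) = x holds only for x in that interval, not for all real x.

Conclusion: No, this is NOT an identity.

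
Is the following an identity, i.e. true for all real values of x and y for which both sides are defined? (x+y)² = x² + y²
No, this is NOT an identity.

Claim: (x+y)² = x² + y².
Test a specific point where both sides are defined: x = 4, y = 3/2.
LHS = (x+y)² ≈ 30.2500
RHS = x² + y² ≈ 18.2500
Since 30.2500 ≠ 18.2500, the equation fails at this point, so it cannot hold for all real values of x and y for which both sides are defined.
The correct expansion is (x+y)² = x² + 2xy + y²; the cross term 2xy is missing.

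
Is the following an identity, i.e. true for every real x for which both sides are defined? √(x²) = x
Claim: √(x²) = x.
Test a specific point where both sides are defined: x = -1.
LHS = √(x²) ≈ 1.0000
RHS = x ≈ -1.0000
Since 1.0000 ≠ -1.0000, the equation fails at this point, so it cannot hold for every real x for which both sides are defined.
√(x²) = |x|, which differs from x whenever x < 0 (both sides are defined for every real x).

Conclusion: No, this is NOT an identity.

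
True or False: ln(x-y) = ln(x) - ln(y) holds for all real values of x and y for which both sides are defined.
Claim: ln(x-y) = ln(x) - ln(y).
Test a specific point where both sides are defined: x = 5, y = 1/2.
LHS = ln(x-y) ≈ 1.5041
RHS = ln(x) - ln(y) ≈ 2.3026
Since 1.5041 ≠ 2.3026, the equation fails at this point, so it cannot hold for all real values of x and y for which both sides are defined.
ln(x) - ln(y) = ln(x/y), not ln(x-y).

Conclusion: False.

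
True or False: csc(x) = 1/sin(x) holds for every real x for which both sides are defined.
True.

Claim: csc(x) = 1/sin(x).
Reasoning: csc(x) is by definition the reciprocal of sin(x), wherever sin(x) ≠ 0.
So the two sides agree for every real x for which both sides are defined.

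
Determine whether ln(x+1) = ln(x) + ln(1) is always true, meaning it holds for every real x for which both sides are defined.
No, this is NOT an identity.

Claim: ln(x+1) = ln(x) + ln(1).
Test a specific point where both sides are defined: x = 3.
LHS = ln(x+1) ≈ 1.3863
RHS = ln(x) + ln(1) ≈ 1.0986
Since 1.3863 ≠ 1.0986, the equation fails at this point, so it cannot hold for every real x for which both sides are defined.
ln(1) = 0, so the right side is just ln(x), which differs from ln(x+1).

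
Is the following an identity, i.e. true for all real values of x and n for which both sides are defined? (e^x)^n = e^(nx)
Claim: (e^x)^n = e^(nx).
Reasoning: e^x is a positive real number, and for a positive base B and real exponent n, B^n = e^(n·ln B). With B = e^x, ln B = x, so (e^x)^n = e^(n·x).
So the two sides agree for all real values of x and n for which both sides are defined.

Conclusion: Yes, this is an identity.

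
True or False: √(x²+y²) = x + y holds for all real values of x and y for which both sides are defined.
False.

Claim: √(x²+y²) = x + y.
Test a specific point where both sides are defined: x = 3, y = -1.
LHS = √(x²+y²) ≈ 3.1623
RHS = x + y ≈ 2.0000
Since 3.1623 ≠ 2.0000, the equation fails at this point, so it cannot hold for all real values of x and y for which both sides are defined.
(x+y)² = x² + 2xy + y², not x² + y², so the square root does not split this way.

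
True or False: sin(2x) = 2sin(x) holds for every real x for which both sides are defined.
Claim: sin(2x) = 2sin(x).
Test a specific point where both sides are defined: x = 3π/4.
LHS = sin(2x) ≈ -1.0000
RHS = 2sin(x) ≈ 1.4142
Since -1.0000 ≠ 1.4142, the equation fails at this point, so it cannot hold for every real x for which both sides are defined.
The correct double-angle formula is sin(2x) = 2sin(x)cos(x).

Conclusion: False.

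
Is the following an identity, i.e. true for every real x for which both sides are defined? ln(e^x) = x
Claim: ln(e^x) = x.
Reasoning: ln is the inverse of the exponential: ln(e^x) asks for the exponent p with e^p = e^x, and since e^p is one-to-one that exponent is p = x.
So the two sides agree for every real x for which both sides are defined.

Conclusion: Yes, this is an identity.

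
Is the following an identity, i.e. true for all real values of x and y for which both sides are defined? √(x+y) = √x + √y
Claim: √(x+y) = √x + √y.
Test a specific point where both sides are defined: x = 4, y = 1.
LHS = √(x+y) ≈ 2.2361
RHS = √x + √y ≈ 3.0000
Since 2.2361 ≠ 3.0000, the equation fails at this point, so it cannot hold for all real values of x and y for which both sides are defined.
Squaring the right side gives x + 2√(xy) + y, not x + y.

Conclusion: No, this is NOT an identity.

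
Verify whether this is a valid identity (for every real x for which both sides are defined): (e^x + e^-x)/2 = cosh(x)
Claim: (e^x + e^-x)/2 = cosh(x).
Reasoning: This is exactly the definition of the hyperbolic cosine: cosh(x) := (e^x + e^-x)/2.
So the two sides agree for every real x for which both sides are defined.

Conclusion: Yes, this is an identity.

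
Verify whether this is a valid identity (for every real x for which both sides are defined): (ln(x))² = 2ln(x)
No, this is NOT an identity.

Claim: (ln(x))² = 2ln(x).
Test a specific point where both sides are defined: x = 3.
LHS = (ln(x))² ≈ 1.2069
RHS = 2ln(x) ≈ 2.1972
Since 1.2069 ≠ 2.1972, the equation fails at this point, so it cannot hold for every real x for which both sides are defined.
2ln(x) equals ln(x²), which is not the same as (ln x)².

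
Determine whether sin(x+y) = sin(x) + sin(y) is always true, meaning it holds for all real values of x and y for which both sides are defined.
No, this is NOT an identity.

Claim: sin(x+y) = sin(x) + sin(y).
Test a specific point where both sides are defined: x = -π/2, y = π/6.
LHS = sin(x+y) ≈ -0.8660
RHS = sin(x) + sin(y) ≈ -0.5000
Since -0.8660 ≠ -0.5000, the equation fails at this point, so it cannot hold for all real values of x and y for which both sides are defined.
The correct expansion is sin(x+y) = sin(x)cos(y) + cos(x)sin(y); sine is not additive.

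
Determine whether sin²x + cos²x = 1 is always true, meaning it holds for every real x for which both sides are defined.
Yes, this is an identity.

Claim: sin²x + cos²x = 1.
Reasoning: The point (cos x, sin x) lies on the unit circle X² + Y² = 1, so cos²x + sin²x = 1 for every real x.
So the two sides agree for every real x for which both sides are defined.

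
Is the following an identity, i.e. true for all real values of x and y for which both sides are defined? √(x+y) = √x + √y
No, this is NOT an identity.

Claim: √(x+y) = √x + √y.
Test a specific point where both sides are defined: x = 3/2, y = 1.
LHS = √(x+y) ≈ 1.5811
RHS = √x + √y ≈ 2.2247
Since 1.5811 ≠ 2.2247, the equation fails at this point, so it cannot hold for all real values of x and y for which both sides are defined.
Squaring the right side gives x + 2√(xy) + y, not x + y.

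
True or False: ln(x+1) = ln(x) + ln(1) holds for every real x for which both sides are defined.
False.

Claim: ln(x+1) = ln(x) + ln(1).
Test a specific point where both sides are defined: x = 3.
LHS = ln(x+1) ≈ 1.3863
RHS = ln(x) + ln(1) ≈ 1.0986
Since 1.3863 ≠ 1.0986, the equation fails at this point, so it cannot hold for every real x for which both sides are defined.
ln(1) = 0, so the right side is just ln(x), which differs from ln(x+1).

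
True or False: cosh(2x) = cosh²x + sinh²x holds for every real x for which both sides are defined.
True.

Claim: cosh(2x) = cosh²x + sinh²x.
Reasoning: cosh²x = (e^(2x) + 2 + e^(-2x))/4 and sinh²x = (e^(2x) - 2 + e^(-2x))/4. Adding gives (2e^(2x) + 2e^(-2x))/4 = (e^(2x) + e^(-2x))/2 = cosh(2x).
So the two sides agree for every real x for which both sides are defined.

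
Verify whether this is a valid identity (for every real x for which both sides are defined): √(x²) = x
Claim: √(x²) = x.
Test a specific point where both sides are defined: x = -3.
LHS = √(x²) ≈ 3.0000
RHS = x ≈ -3.0000
Since 3.0000 ≠ -3.0000, the equation fails at this point, so it cannot hold for every real x for which both sides are defined.
√(x²) = |x|, which differs from x whenever x < 0 (both sides are defined for every real x).

Conclusion: No, this is NOT an identity.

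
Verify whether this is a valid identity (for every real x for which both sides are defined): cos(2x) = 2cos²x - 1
Yes, this is an identity.

Claim: cos(2x) = 2cos²x - 1.
Reasoning: cos(2x) = cos²x - sin²x. Replace sin²x by 1 - cos²x: cos²x - (1 - cos²x) = 2cos²x - 1.
So the two sides agree for every real x for which both sides are defined.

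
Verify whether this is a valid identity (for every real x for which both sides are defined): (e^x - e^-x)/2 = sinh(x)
Yes, this is an identity.

Claim: (e^x - e^-x)/2 = sinh(x).
Reasoning: This is exactly the definition of the hyperbolic sine: sinh(x) := (e^x - e^-x)/2.
So the two sides agree for every real x for which both sides are defined.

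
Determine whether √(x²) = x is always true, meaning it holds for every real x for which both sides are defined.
No, this is NOT an identity.

Claim: √(x²) = x.
Test a specific point where both sides are defined: x = -1.
LHS = √(x²) ≈ 1.0000
RHS = x ≈ -1.0000
Since 1.0000 ≠ -1.0000, the equation fails at this point, so it cannot hold for every real x for which both sides are defined.
√(x²) = |x|, which differs from x whenever x < 0 (both sides are defined for every real x).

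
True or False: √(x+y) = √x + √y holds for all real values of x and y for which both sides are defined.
False.

Claim: √(x+y) = √x + √y.
Test a specific point where both sides are defined: x = 3, y = 3.
LHS = √(x+y) ≈ 2.4495
RHS = √x + √y ≈ 3.4641
Since 2.4495 ≠ 3.4641, the equation fails at this point, so it cannot hold for all real values of x and y for which both sides are defined.
Squaring the right side gives x + 2√(xy) + y, not x + y.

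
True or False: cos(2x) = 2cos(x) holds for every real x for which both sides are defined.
False.

Claim: cos(2x) = 2cos(x).
Test a specific point where both sides are defined: x = -π/2.
LHS = cos(2x) ≈ -1.0000
RHS = 2cos(x) ≈ 0.0000
Since -1.0000 ≠ 0.0000, the equation fails at this point, so it cannot hold for every real x for which both sides are defined.
The correct double-angle formula is cos(2x) = cos²x - sin²x.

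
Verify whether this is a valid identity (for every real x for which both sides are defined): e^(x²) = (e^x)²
No, this is NOT an identity.

Claim: e^(x²) = (e^x)².
Test a specific point where both sides are defined: x = 3/2.
LHS = e^(x²) ≈ 9.4877
RHS = (e^x)² ≈ 20.0855
Since 9.4877 ≠ 20.0855, the equation fails at this point, so it cannot hold for every real x for which both sides are defined.
(e^x)² = e^(2x), and 2x ≠ x² in general.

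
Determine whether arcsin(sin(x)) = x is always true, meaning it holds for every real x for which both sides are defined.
No, this is NOT an identity.

Claim: arcsin(sin(x)) = x.
Test a specific point where both sides are defined: x = 3π/4.
LHS = arcsin(sin(x)) ≈ 0.7854
RHS = x ≈ 2.3562
Since 0.7854 ≠ 2.3562, the equation fails at this point, so it cannot hold for every real x for which both sides are defined.
arcsin only returns values in [-π/2, π/2], so arcsin(sin(x)) = x holds only for x in that interval, not for all real x.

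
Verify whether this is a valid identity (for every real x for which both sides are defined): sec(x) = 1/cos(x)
Claim: sec(x) = 1/cos(x).
Reasoning: sec(x) is by definition the reciprocal of cos(x), wherever cos(x) ≠ 0.
So the two sides agree for every real x for which both sides are defined.

Conclusion: Yes, this is an identity.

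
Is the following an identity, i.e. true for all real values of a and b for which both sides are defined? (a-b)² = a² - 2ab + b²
Yes, this is an identity.

Claim: (a-b)² = a² - 2ab + b².
Reasoning: Expand: (a-b)² = (a-b)(a-b) = a·a - a·b - b·a + b·b = a² - 2ab + b².
So the two sides agree for all real values of a and b for which both sides are defined.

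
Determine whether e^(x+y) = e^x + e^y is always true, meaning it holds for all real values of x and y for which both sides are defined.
Claim: e^(x+y) = e^x + e^y.
Test a specific point where both sides are defined: x = -2, y = 4.
LHS = e^(x+y) ≈ 7.3891
RHS = e^x + e^y ≈ 54.7335
Since 7.3891 ≠ 54.7335, the equation fails at this point, so it cannot hold for all real values of x and y for which both sides are defined.
The correct rule is e^(x+y) = e^x · e^y (a product, not a sum).

Conclusion: No, this is NOT an identity.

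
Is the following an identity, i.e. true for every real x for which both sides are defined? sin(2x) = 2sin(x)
No, this is NOT an identity.

Claim: sin(2x) = 2sin(x).
Test a specific point where both sides are defined: x = 2π/3.
LHS = sin(2x) ≈ -0.8660
RHS = 2sin(x) ≈ 1.7321
Since -0.8660 ≠ 1.7321, the equation fails at this point, so it cannot hold for every real x for which both sides are defined.
The correct double-angle formula is sin(2x) = 2sin(x)cos(x).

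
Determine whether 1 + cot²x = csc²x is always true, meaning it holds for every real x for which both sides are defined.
Claim: 1 + cot²x = csc²x.
Reasoning: Start from sin²x + cos²x = 1 and divide every term by sin²x (allowed wherever cot x and csc x are defined): 1 + cot²x = 1/sin²x = csc²x.
So the two sides agree for every real x for which both sides are defined.

Conclusion: Yes, this is an identity.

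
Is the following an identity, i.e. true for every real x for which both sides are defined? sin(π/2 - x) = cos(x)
Claim: sin(π/2 - x) = cos(x).
Reasoning: Use sin(u - v) = sin(u)cos(v) - cos(u)sin(v) with u = π/2, v = x: sin(π/2)cos(x) - cos(π/2)sin(x) = 1·cos(x) - 0·sin(x) = cos(x).
So the two sides agree for every real x for which both sides are defined.

Conclusion: Yes, this is an identity.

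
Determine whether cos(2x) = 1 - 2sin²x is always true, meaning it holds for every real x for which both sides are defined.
Yes, this is an identity.

Claim: cos(2x) = 1 - 2sin²x.
Reasoning: cos(2x) = cos²x - sin²x. Replace cos²x by 1 - sin²x: (1 - sin²x) - sin²x = 1 - 2sin²x.
So the two sides agree for every real x for which both sides are defined.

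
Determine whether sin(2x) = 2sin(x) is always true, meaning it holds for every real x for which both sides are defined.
Claim: sin(2x) = 2sin(x).
Test a specific point where both sides are defined: x = 3π/4.
LHS = sin(2x) ≈ -1.0000
RHS = 2sin(x) ≈ 1.4142
Since -1.0000 ≠ 1.4142, the equation fails at this point, so it cannot hold for every real x for which both sides are defined.
The correct double-angle formula is sin(2x) = 2sin(x)cos(x).

Conclusion: No, this is NOT an identity.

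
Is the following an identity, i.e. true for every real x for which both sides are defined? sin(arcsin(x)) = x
Claim: sin(arcsin(x)) = x.
Reasoning: For -1 ≤ x ≤ 1 (where arcsin is defined), arcsin(x) is by definition an angle whose sine equals x. Taking the sine of that angle returns x. (Note the other order, arcsin(sin x) = x, is NOT an identity.)
So the two sides agree for every real x for which both sides are defined.

Conclusion: Yes, this is an identity.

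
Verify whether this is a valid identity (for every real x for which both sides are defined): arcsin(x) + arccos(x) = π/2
Yes, this is an identity.

Claim: arcsin(x) + arccos(x) = π/2.
Reasoning: Both sides are defined for -1 ≤ x ≤ 1. Let θ = arcsin(x), so sin θ = x and θ ∈ [-π/2, π/2]. Then cos(π/2 - θ) = sin θ = x and π/2 - θ ∈ [0, π], which is exactly the range of arccos, so arccos(x) = π/2 - θ. Adding: arcsin(x) + arccos(x) = θ + (π/2 - θ) = π/2.
So the two sides agree for every real x for which both sides are defined.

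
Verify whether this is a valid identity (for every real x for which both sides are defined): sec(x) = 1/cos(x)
Claim: sec(x) = 1/cos(x).
Reasoning: sec(x) is by definition the reciprocal of cos(x), wherever cos(x) ≠ 0.
So the two sides agree for every real x for which both sides are defined.

Conclusion: Yes, this is an identity.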